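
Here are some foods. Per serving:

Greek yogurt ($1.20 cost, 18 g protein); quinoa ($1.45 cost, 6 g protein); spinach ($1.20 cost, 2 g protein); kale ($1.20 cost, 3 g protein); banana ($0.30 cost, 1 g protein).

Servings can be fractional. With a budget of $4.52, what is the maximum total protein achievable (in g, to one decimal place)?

67.8 g

Protein per dollar: Greek yogurt 15, quinoa 4.138, banana 3.333, kale 2.5, spinach 1.667.
With no serving limits, spend the whole cost allowance on Greek yogurt: $4.52 / $1.20 × 18 g = 67.8 g.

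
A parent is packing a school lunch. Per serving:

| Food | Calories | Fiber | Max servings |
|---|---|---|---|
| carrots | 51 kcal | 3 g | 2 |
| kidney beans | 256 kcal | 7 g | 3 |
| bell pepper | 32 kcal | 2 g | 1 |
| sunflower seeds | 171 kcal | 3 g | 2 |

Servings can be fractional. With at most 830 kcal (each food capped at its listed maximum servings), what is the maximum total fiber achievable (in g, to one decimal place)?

27.0 g

Fiber per kcal: bell pepper 0.0625, carrots 0.05882, kidney beans 0.02734, sunflower seeds 0.01754.
Take 1 serving of bell pepper: uses 32 kcal, +2.0 g fiber (running total 2.0 g).
Take 2 servings of carrots: uses 102 kcal, +6.0 g fiber (running total 8.0 g).
Take 2.719 servings of kidney beans: uses 696 kcal, +19.0 g fiber (running total 27.0 g).
Filling greedily by fiber-per-kcal is optimal for one linear limit, giving 27.0 g.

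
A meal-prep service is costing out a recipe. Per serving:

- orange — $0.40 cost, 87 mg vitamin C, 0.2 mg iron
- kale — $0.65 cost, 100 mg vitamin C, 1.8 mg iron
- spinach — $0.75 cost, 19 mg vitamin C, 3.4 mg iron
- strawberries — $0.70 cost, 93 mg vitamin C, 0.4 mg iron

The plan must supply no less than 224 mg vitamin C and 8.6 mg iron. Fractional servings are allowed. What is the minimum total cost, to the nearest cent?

orange only: max(224/87, 8.6/0.2) = 43 servings → $17.20.
kale only: max(224/100, 8.6/1.8) = 4.778 servings → $3.11.
spinach only: max(224/19, 8.6/3.4) = 11.79 servings → $8.84.
strawberries only: max(224/93, 8.6/0.4) = 21.5 servings → $15.05.
orange + kale: intersection lies outside the first quadrant.
orange + spinach with both tight: 2.049 servings and 2.409 servings → $2.63.
orange + strawberries: the both-tight solution has a negative serving — not a feasible corner.
kale + spinach with both tight: 1.956 servings and 1.494 servings → $2.39.
kale + strawberries with both targets exact would need a negative amount; discard.
spinach + strawberries with both tight: 2.301 servings and 1.938 servings → $3.08.
So the least-cost plan costs $2.39.

$2.39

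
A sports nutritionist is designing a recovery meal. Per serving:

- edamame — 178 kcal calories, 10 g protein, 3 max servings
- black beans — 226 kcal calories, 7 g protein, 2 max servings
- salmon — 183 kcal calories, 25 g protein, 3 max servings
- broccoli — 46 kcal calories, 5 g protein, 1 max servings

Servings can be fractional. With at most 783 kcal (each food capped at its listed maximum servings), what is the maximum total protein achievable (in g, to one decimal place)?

90.6 g

Protein per kcal: salmon 0.1366, broccoli 0.1087, edamame 0.05618, black beans 0.03097.
Take 3 servings of salmon: uses 549 kcal, +75.0 g protein (running total 75.0 g).
Take 1 serving of broccoli: uses 46 kcal, +5.0 g protein (running total 80.0 g).
Take 1.056 servings of edamame: uses 188 kcal, +10.6 g protein (running total 90.6 g).
Greedy by best ratio exhausts the calories allowance optimally: 90.6 g.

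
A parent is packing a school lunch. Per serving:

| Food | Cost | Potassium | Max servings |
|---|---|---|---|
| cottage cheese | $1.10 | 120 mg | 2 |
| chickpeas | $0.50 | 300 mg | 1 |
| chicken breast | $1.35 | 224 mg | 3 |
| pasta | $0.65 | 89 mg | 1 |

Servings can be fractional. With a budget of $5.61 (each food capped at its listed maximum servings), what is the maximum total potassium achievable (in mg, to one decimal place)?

1105.7 mg

Potassium per dollar: chickpeas 600, chicken breast 165.9, pasta 136.9, cottage cheese 109.1.
Take 1 serving of chickpeas: spends $0.50, +300.0 mg potassium (running total 300.0 mg).
Take 3 servings of chicken breast: spends $4.05, +672.0 mg potassium (running total 972.0 mg).
Take 1 serving of pasta: spends $0.65, +89.0 mg potassium (running total 1061.0 mg).
Take 0.3727 servings of cottage cheese: spends $0.41, +44.7 mg potassium (running total 1105.7 mg).
Greedy by best ratio exhausts the cost allowance optimally: 1105.7 mg.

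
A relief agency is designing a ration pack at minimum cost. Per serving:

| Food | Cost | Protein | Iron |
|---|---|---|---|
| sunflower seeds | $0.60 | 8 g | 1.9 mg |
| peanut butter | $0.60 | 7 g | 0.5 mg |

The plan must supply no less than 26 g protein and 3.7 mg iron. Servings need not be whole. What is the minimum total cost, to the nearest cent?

sunflower seeds only: max(26/8, 3.7/1.9) = 3.25 servings → $1.95.
peanut butter only: max(26/7, 3.7/0.5) = 7.4 servings → $4.44.
sunflower seeds + peanut butter with both tight: 1.387 servings and 2.129 servings → $2.11.
So the least-cost plan costs $1.95.

$1.95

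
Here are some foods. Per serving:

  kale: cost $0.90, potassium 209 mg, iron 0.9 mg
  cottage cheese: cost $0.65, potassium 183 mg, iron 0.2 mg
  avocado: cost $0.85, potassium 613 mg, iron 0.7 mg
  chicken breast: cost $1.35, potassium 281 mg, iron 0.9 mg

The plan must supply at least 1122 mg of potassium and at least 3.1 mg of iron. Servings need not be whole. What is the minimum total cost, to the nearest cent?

$3.23

kale only: max(1122/209, 3.1/0.9) = 5.368 servings → $4.83.
cottage cheese only: max(1122/183, 3.1/0.2) = 15.5 servings → $10.07.
avocado only: max(1122/613, 3.1/0.7) = 4.429 servings → $3.76.
chicken breast only: max(1122/281, 3.1/0.9) = 3.993 servings → $5.39.
kale + cottage cheese with both tight: 2.79 servings and 2.945 servings → $4.43.
kale + avocado with both tight: 2.75 servings and 0.8927 servings → $3.23.
kale + chicken breast: the both-tight solution has a negative serving — not a feasible corner.
cottage cheese + avocado: intersection lies outside the first quadrant.
cottage cheese + chicken breast with both tight: 1.278 servings and 3.16 servings → $5.10.
avocado + chicken breast with both tight: 0.3907 servings and 3.141 servings → $4.57.
The minimum over all feasible corners is $3.23.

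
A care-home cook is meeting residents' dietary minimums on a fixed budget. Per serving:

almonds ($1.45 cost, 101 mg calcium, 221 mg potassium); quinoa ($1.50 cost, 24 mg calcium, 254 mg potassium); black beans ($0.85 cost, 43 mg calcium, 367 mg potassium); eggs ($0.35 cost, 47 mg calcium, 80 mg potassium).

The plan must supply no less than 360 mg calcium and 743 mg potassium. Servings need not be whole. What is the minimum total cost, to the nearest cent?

almonds only: max(360/101, 743/221) = 3.564 servings → $5.17.
quinoa only: max(360/24, 743/254) = 15 servings → $22.50.
black beans only: max(360/43, 743/367) = 8.372 servings → $7.12.
eggs only: max(360/47, 743/80) = 9.287 servings → $3.25.
almonds + quinoa: intersection lies outside the first quadrant.
almonds + black beans: the both-tight solution has a negative serving — not a feasible corner.
almonds + eggs with both tight: 2.653 servings and 1.958 servings → $4.53.
quinoa + black beans: intersection lies outside the first quadrant.
quinoa + eggs with both tight: 0.611 servings and 7.348 servings → $3.49.
black beans + eggs with both tight: 0.4433 servings and 7.254 servings → $2.92.
The minimum over all feasible corners is $2.92.

$2.92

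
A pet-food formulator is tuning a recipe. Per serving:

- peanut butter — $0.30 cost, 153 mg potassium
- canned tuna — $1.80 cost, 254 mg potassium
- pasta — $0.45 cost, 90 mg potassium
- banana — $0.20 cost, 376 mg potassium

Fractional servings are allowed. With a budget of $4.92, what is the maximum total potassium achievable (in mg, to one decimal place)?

9249.6 mg

Potassium per dollar: banana 1880, peanut butter 510, pasta 200, canned tuna 141.1.
With no serving limits, spend the whole cost allowance on banana: $4.92 / $0.20 × 376 mg = 9249.6 mg.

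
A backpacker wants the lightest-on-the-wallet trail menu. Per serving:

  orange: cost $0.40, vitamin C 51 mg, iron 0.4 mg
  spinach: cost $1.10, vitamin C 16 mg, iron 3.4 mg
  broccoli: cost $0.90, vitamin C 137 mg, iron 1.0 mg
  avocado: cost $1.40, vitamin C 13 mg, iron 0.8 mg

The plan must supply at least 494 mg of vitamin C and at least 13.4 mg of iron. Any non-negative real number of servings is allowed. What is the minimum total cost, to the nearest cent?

orange only: max(494/51, 13.4/0.4) = 33.5 servings → $13.40.
spinach only: max(494/16, 13.4/3.4) = 30.88 servings → $33.96.
broccoli only: max(494/137, 13.4/1.0) = 13.4 servings → $12.06.
avocado only: max(494/13, 13.4/0.8) = 38 servings → $53.20.
orange + spinach with both tight: 8.774 servings and 2.909 servings → $6.71.
orange + broccoli: intersection lies outside the first quadrant.
orange + avocado with both tight: 6.208 servings and 13.65 servings → $21.59.
spinach + broccoli with both tight: 2.983 servings and 3.257 servings → $6.21.
spinach + avocado: intersection lies outside the first quadrant.
broccoli + avocado with both tight: 2.288 servings and 13.89 servings → $21.51.
The minimum over all feasible corners is $6.21.

$6.21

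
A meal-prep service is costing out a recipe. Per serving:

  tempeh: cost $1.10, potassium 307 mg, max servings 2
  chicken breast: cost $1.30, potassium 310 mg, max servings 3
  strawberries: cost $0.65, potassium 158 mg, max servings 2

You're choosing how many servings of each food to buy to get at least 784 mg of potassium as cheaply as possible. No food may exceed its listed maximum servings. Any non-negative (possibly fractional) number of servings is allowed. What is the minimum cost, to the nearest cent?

Cost per mg of potassium: tempeh $0.0036, strawberries $0.0041, chicken breast $0.0042.
Take 2 servings of tempeh: +614.0 mg potassium for $2.20 (total $2.20, still need 170.0 mg).
Take 1.076 servings of strawberries: +170.0 mg potassium for $0.70 (total $2.90, still need 0.0 mg).
Greedy by cheapest-per-mg is optimal for a single linear constraint, so the minimum cost is $2.90.

$2.90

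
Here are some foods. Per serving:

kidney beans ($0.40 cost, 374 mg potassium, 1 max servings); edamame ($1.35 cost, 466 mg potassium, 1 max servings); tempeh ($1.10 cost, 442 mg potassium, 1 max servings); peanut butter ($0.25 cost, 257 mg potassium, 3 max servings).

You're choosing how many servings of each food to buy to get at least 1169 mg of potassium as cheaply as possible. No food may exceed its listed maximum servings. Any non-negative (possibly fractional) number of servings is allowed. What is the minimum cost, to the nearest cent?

Cost per mg of potassium: peanut butter $0.0010, kidney beans $0.0011, tempeh $0.0025, edamame $0.0029.
Take 3 servings of peanut butter: +771.0 mg potassium for $0.75 (total $0.75, still need 398.0 mg).
Take 1 serving of kidney beans: +374.0 mg potassium for $0.40 (total $1.15, still need 24.0 mg).
Take 0.0543 servings of tempeh: +24.0 mg potassium for $0.06 (total $1.21, still need 0.0 mg).
Greedy by cheapest-per-mg is optimal for a single linear constraint, so the minimum cost is $1.21.

$1.21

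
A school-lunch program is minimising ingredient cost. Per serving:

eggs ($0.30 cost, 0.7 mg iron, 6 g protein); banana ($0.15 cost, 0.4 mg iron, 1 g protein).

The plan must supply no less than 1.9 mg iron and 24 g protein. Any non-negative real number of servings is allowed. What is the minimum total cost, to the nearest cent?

$1.20

An LP optimum is at a vertex; with two nutrient constraints at most two foods are used. Check each candidate.
eggs only: max(1.9/0.7, 24/6) = 4 servings → $1.20.
banana only: max(1.9/0.4, 24/1) = 24 servings → $3.60.
eggs + banana with both targets exact would need a negative amount; discard.
So the least-cost plan costs $1.20.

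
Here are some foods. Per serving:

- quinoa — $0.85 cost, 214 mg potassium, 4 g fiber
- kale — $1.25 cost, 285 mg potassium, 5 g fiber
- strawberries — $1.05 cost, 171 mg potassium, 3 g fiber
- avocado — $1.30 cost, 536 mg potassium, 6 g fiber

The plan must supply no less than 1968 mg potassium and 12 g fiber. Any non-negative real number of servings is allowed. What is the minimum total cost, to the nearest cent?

$4.77

quinoa only: max(1968/214, 12/4) = 9.196 servings → $7.82.
kale only: max(1968/285, 12/5) = 6.905 servings → $8.63.
strawberries only: max(1968/171, 12/3) = 11.51 servings → $12.08.
avocado only: max(1968/536, 12/6) = 3.672 servings → $4.77.
quinoa + kale with both targets exact would need a negative amount; discard.
quinoa + strawberries: intersection lies outside the first quadrant.
quinoa + avocado with both targets exact would need a negative amount; discard.
kale + strawberries (both tight): parallel constraints — no distinct corner.
kale + avocado: the both-tight solution has a negative serving — not a feasible corner.
strawberries + avocado: the both-tight solution has a negative serving — not a feasible corner.
The minimum over all feasible corners is $4.77.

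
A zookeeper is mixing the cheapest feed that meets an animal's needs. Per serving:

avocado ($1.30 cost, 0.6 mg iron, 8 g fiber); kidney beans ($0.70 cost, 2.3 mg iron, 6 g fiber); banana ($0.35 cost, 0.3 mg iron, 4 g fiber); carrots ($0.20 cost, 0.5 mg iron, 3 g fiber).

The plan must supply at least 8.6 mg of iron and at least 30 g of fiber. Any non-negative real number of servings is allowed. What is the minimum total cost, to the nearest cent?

At the optimum either one food covers both requirements or two foods hit both targets exactly; no other combination can be cheaper.
avocado only: max(8.6/0.6, 30/8) = 14.33 servings → $18.63.
kidney beans only: max(8.6/2.3, 30/6) = 5 servings → $3.50.
banana only: max(8.6/0.3, 30/4) = 28.67 servings → $10.03.
carrots only: max(8.6/0.5, 30/3) = 17.2 servings → $3.44.
avocado + kidney beans with both tight: 1.176 servings and 3.432 servings → $3.93.
avocado + banana (both tight): parallel constraints — no distinct corner.
avocado + carrots: the both-tight solution has a negative serving — not a feasible corner.
kidney beans + banana with both tight: 3.432 servings and 2.351 servings → $3.23.
kidney beans + carrots with both tight: 2.769 servings and 4.462 servings → $2.83.
banana + carrots with both targets exact would need a negative amount; discard.
Cheapest feasible corner: $2.83.

$2.83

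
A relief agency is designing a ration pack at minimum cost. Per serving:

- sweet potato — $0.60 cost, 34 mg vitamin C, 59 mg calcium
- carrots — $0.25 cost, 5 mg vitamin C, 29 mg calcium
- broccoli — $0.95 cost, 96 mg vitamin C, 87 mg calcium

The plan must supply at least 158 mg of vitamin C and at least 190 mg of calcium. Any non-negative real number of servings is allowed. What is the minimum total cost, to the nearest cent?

With two linear requirements the optimum uses one or two foods; enumerate the corners.
sweet potato only: max(158/34, 190/59) = 4.647 servings → $2.79.
carrots only: max(158/5, 190/29) = 31.6 servings → $7.90.
broccoli only: max(158/96, 190/87) = 2.184 servings → $2.07.
sweet potato + carrots: intersection lies outside the first quadrant.
sweet potato + broccoli with both tight: 1.661 servings and 1.058 servings → $2.00.
carrots + broccoli with both tight: 1.913 servings and 1.546 servings → $1.95.
So the least-cost plan costs $1.95.

$1.95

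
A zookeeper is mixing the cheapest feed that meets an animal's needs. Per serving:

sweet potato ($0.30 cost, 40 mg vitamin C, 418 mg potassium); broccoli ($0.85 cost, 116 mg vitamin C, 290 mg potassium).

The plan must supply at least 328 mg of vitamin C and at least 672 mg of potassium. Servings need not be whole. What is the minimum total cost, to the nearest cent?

At the optimum either one food covers both requirements or two foods hit both targets exactly; no other combination can be cheaper.
sweet potato only: max(328/40, 672/418) = 8.2 servings → $2.46.
broccoli only: max(328/116, 672/290) = 2.828 servings → $2.40.
sweet potato + broccoli: intersection lies outside the first quadrant.
So the least-cost plan costs $2.40.

$2.40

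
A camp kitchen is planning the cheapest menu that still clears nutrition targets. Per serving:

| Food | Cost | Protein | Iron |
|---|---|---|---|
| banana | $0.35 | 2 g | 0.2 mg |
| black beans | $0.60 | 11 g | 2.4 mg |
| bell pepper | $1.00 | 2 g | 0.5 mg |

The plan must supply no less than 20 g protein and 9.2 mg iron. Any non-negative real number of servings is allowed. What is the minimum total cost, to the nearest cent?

$2.30

Minimising a linear cost over {protein ≥ 20, iron ≥ 9.2, servings ≥ 0} — the optimum is at a vertex, using one or two foods.
banana only: max(20/2, 9.2/0.2) = 46 servings → $16.10.
black beans only: max(20/11, 9.2/2.4) = 3.833 servings → $2.30.
bell pepper only: max(20/2, 9.2/0.5) = 18.4 servings → $18.40.
banana + black beans: intersection lies outside the first quadrant.
banana + bell pepper: intersection lies outside the first quadrant.
black beans + bell pepper with both targets exact would need a negative amount; discard.
Cheapest feasible corner: $2.30.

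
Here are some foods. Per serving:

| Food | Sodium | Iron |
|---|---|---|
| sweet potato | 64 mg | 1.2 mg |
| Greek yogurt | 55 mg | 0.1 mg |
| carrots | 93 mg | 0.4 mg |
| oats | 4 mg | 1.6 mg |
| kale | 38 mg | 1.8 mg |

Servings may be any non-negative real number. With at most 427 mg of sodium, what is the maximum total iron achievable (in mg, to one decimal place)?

Iron per mg sodium: oats 0.4, kale 0.04737, sweet potato 0.01875, carrots 0.004301, Greek yogurt 0.001818.
With no serving limits, spend the whole sodium allowance on oats: 427 mg / 4 mg × 1.6 mg = 170.8 mg.

170.8 mg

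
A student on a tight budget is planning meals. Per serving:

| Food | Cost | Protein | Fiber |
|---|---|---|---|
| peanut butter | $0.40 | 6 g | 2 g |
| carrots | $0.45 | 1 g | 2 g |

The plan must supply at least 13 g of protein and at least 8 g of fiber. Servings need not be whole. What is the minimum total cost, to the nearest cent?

This is a tiny linear program; its minimum lies at a vertex of the feasible set. List the vertices and price them.
peanut butter only: max(13/6, 8/2) = 4 servings → $1.60.
carrots only: max(13/1, 8/2) = 13 servings → $5.85.
peanut butter + carrots with both tight: 1.8 servings and 2.2 servings → $1.71.
Cheapest feasible corner: $1.60.

$1.60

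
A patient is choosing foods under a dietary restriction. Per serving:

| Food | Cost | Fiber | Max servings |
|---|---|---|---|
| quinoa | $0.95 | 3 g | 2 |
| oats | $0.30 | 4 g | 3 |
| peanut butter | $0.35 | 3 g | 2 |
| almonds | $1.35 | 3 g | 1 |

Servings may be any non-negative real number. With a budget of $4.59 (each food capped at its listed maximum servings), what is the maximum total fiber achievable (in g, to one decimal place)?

26.4 g

Fiber per dollar: oats 13.33, peanut butter 8.571, quinoa 3.158, almonds 2.222.
Take 3 servings of oats: spends $0.90, +12.0 g fiber (running total 12.0 g).
Take 2 servings of peanut butter: spends $0.70, +6.0 g fiber (running total 18.0 g).
Take 2 servings of quinoa: spends $1.90, +6.0 g fiber (running total 24.0 g).
Take 0.8074 servings of almonds: spends $1.09, +2.4 g fiber (running total 26.4 g).
Greedy by best ratio exhausts the cost allowance optimally: 26.4 g.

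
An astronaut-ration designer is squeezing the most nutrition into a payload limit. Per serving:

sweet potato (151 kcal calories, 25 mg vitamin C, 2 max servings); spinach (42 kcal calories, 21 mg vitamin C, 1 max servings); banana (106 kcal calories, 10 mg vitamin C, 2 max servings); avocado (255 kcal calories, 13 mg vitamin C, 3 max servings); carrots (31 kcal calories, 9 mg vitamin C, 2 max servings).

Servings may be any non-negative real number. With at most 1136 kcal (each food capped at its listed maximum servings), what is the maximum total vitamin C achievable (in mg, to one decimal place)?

135.4 mg

Vitamin C per kcal: spinach 0.5, carrots 0.2903, sweet potato 0.1656, banana 0.09434, avocado 0.05098.
Take 1 serving of spinach: uses 42 kcal, +21.0 mg vitamin C (running total 21.0 mg).
Take 2 servings of carrots: uses 62 kcal, +18.0 mg vitamin C (running total 39.0 mg).
Take 2 servings of sweet potato: uses 302 kcal, +50.0 mg vitamin C (running total 89.0 mg).
Take 2 servings of banana: uses 212 kcal, +20.0 mg vitamin C (running total 109.0 mg).
Take 2.031 servings of avocado: uses 518 kcal, +26.4 mg vitamin C (running total 135.4 mg).
Greedy by best ratio exhausts the calories allowance optimally: 135.4 mg.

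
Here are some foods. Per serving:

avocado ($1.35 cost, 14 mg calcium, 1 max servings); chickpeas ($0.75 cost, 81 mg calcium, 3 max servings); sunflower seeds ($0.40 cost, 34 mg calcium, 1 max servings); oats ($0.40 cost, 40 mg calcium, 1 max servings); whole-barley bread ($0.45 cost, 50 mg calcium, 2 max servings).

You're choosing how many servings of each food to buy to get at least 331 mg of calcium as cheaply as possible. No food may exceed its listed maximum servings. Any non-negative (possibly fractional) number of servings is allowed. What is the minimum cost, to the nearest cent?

$3.04

Cost per mg of calcium: whole-barley bread $0.0090, chickpeas $0.0093, oats $0.0100, sunflower seeds $0.0118, avocado $0.0964.
Take 2 servings of whole-barley bread: +100.0 mg calcium for $0.90 (total $0.90, still need 231.0 mg).
Take 2.852 servings of chickpeas: +231.0 mg calcium for $2.14 (total $3.04, still need 0.0 mg).
Greedy by cheapest-per-mg is optimal for a single linear constraint, so the minimum cost is $3.04.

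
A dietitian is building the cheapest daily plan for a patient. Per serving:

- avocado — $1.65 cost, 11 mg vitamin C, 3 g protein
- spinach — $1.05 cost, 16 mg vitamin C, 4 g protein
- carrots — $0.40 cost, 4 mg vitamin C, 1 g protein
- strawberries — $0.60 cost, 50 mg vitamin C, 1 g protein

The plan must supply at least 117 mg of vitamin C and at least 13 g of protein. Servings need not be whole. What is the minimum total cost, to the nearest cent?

$3.89

With two linear requirements the optimum uses one or two foods; enumerate the corners.
avocado only: max(117/11, 13/3) = 10.64 servings → $17.55.
spinach only: max(117/16, 13/4) = 7.312 servings → $7.68.
carrots only: max(117/4, 13/1) = 29.25 servings → $11.70.
strawberries only: max(117/50, 13/1) = 13 servings → $7.80.
avocado + spinach: the both-tight solution has a negative serving — not a feasible corner.
avocado + carrots: the both-tight solution has a negative serving — not a feasible corner.
avocado + strawberries with both tight: 3.835 servings and 1.496 servings → $7.22.
spinach + carrots (both tight): parallel constraints — no distinct corner.
spinach + strawberries with both tight: 2.897 servings and 1.413 servings → $3.89.
carrots + strawberries with both tight: 11.59 servings and 1.413 servings → $5.48.
Cheapest feasible corner: $3.89.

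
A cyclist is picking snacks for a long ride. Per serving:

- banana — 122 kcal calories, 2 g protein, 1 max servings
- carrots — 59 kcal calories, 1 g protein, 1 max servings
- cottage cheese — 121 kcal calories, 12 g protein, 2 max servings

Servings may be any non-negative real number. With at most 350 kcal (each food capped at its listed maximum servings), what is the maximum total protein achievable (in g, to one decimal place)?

25.8 g

Protein per kcal: cottage cheese 0.09917, carrots 0.01695, banana 0.01639.
Take 2 servings of cottage cheese: uses 242 kcal, +24.0 g protein (running total 24.0 g).
Take 1 serving of carrots: uses 59 kcal, +1.0 g protein (running total 25.0 g).
Take 0.4016 servings of banana: uses 49 kcal, +0.8 g protein (running total 25.8 g).
Greedy by best ratio exhausts the calories allowance optimally: 25.8 g.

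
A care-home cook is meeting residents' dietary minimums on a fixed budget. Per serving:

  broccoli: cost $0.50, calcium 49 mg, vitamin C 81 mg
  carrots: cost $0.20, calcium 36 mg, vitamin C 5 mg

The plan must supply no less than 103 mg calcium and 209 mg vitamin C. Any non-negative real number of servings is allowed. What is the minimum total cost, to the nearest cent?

$1.29

Compare the cost at each extreme point of the feasible region.
broccoli only: max(103/49, 209/81) = 2.58 servings → $1.29.
carrots only: max(103/36, 209/5) = 41.8 servings → $8.36.
broccoli + carrots: the both-tight solution has a negative serving — not a feasible corner.
So the least-cost plan costs $1.29.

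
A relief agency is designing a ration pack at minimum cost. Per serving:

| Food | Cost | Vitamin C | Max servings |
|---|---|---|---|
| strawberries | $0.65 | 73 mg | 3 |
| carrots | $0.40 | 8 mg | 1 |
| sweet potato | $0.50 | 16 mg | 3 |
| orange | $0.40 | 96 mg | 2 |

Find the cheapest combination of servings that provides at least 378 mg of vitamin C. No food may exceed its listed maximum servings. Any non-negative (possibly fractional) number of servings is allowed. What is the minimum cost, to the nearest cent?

$2.46

Cost per mg of vitamin C: orange $0.0042, strawberries $0.0089, sweet potato $0.0312, carrots $0.0500.
Take 2 servings of orange: +192.0 mg vitamin C for $0.80 (total $0.80, still need 186.0 mg).
Take 2.548 servings of strawberries: +186.0 mg vitamin C for $1.66 (total $2.46, still need 0.0 mg).
Greedy by cheapest-per-mg is optimal for a single linear constraint, so the minimum cost is $2.46.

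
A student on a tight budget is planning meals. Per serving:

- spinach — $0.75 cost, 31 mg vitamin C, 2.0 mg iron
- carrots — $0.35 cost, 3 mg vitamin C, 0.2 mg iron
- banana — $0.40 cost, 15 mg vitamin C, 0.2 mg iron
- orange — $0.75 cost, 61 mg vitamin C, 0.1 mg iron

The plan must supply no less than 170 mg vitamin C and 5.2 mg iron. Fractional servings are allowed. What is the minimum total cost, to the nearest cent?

$3.02

For a min-cost LP with two ≥-constraints, a basic feasible solution has at most two positive variables.
spinach only: max(170/31, 5.2/2.0) = 5.484 servings → $4.11.
carrots only: max(170/3, 5.2/0.2) = 56.67 servings → $19.83.
banana only: max(170/15, 5.2/0.2) = 26 servings → $10.40.
orange only: max(170/61, 5.2/0.1) = 52 servings → $39.00.
spinach + carrots with both targets exact would need a negative amount; discard.
spinach + banana with both tight: 1.849 servings and 7.513 servings → $4.39.
spinach + orange with both tight: 2.525 servings and 1.504 servings → $3.02.
carrots + banana with both tight: 18.33 servings and 7.667 servings → $9.48.
carrots + orange with both tight: 25.23 servings and 1.546 servings → $9.99.
banana + orange with both targets exact would need a negative amount; discard.
Cheapest feasible corner: $3.02.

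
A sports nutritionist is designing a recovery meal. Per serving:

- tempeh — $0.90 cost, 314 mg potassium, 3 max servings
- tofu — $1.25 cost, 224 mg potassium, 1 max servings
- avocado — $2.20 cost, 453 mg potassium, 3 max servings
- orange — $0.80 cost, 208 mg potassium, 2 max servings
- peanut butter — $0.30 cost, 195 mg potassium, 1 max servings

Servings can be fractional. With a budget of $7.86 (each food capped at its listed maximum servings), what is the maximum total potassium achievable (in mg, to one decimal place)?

2224.3 mg

Potassium per dollar: peanut butter 650, tempeh 348.9, orange 260, avocado 205.9, tofu 179.2.
Take 1 serving of peanut butter: spends $0.30, +195.0 mg potassium (running total 195.0 mg).
Take 3 servings of tempeh: spends $2.70, +942.0 mg potassium (running total 1137.0 mg).
Take 2 servings of orange: spends $1.60, +416.0 mg potassium (running total 1553.0 mg).
Take 1.482 servings of avocado: spends $3.26, +671.3 mg potassium (running total 2224.3 mg).
Filling greedily by potassium-per-dollar is optimal for one linear limit, giving 2224.3 mg.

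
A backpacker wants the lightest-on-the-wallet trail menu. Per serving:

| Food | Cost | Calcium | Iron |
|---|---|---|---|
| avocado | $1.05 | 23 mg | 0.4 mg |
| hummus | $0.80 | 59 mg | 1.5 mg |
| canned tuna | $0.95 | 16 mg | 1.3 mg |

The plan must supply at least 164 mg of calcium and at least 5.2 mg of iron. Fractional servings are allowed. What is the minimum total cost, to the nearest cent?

$2.77

An LP optimum is at a vertex; with two nutrient constraints at most two foods are used. Check each candidate.
avocado only: max(164/23, 5.2/0.4) = 13 servings → $13.65.
hummus only: max(164/59, 5.2/1.5) = 3.467 servings → $2.77.
canned tuna only: max(164/16, 5.2/1.3) = 10.25 servings → $9.74.
avocado + hummus: intersection lies outside the first quadrant.
avocado + canned tuna with both tight: 5.532 servings and 2.298 servings → $7.99.
hummus + canned tuna with both tight: 2.467 servings and 1.154 servings → $3.07.
Cheapest feasible corner: $2.77.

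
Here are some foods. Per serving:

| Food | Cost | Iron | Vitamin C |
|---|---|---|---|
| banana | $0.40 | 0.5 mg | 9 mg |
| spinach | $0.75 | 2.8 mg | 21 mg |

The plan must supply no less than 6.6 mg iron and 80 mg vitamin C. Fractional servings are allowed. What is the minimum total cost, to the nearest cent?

Minimising a linear cost over {iron ≥ 6.6, vitamin C ≥ 80, servings ≥ 0} — the optimum is at a vertex, using one or two foods.
banana only: max(6.6/0.5, 80/9) = 13.2 servings → $5.28.
spinach only: max(6.6/2.8, 80/21) = 3.81 servings → $2.86.
banana + spinach with both tight: 5.81 servings and 1.32 servings → $3.31.
So the least-cost plan costs $2.86.

$2.86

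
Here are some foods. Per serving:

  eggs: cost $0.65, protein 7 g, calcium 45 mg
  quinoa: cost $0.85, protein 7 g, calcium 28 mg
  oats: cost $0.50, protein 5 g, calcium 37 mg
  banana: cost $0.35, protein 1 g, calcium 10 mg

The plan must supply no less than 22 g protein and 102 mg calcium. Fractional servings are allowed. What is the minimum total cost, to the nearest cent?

eggs only: max(22/7, 102/45) = 3.143 servings → $2.04.
quinoa only: max(22/7, 102/28) = 3.643 servings → $3.10.
oats only: max(22/5, 102/37) = 4.4 servings → $2.20.
banana only: max(22/1, 102/10) = 22 servings → $7.70.
eggs + quinoa with both tight: 0.8235 servings and 2.319 servings → $2.51.
eggs + oats: the both-tight solution has a negative serving — not a feasible corner.
eggs + banana: intersection lies outside the first quadrant.
quinoa + oats with both tight: 2.555 servings and 0.8235 servings → $2.58.
quinoa + banana with both tight: 2.81 servings and 2.333 servings → $3.20.
oats + banana with both targets exact would need a negative amount; discard.
The minimum over all feasible corners is $2.04.

$2.04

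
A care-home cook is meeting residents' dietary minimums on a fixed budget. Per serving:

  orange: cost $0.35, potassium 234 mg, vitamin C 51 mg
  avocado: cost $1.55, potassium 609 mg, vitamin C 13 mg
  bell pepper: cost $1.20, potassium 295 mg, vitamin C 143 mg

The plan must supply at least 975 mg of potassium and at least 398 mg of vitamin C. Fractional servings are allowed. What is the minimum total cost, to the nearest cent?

The cheapest plan sits at a corner of the feasible region — with two constraints it uses at most two foods.
orange only: max(975/234, 398/51) = 7.804 servings → $2.73.
avocado only: max(975/609, 398/13) = 30.62 servings → $47.45.
bell pepper only: max(975/295, 398/143) = 3.305 servings → $3.97.
orange + avocado: intersection lies outside the first quadrant.
orange + bell pepper with both tight: 1.195 servings and 2.357 servings → $3.25.
avocado + bell pepper with both tight: 0.2644 servings and 2.759 servings → $3.72.
The minimum over all feasible corners is $2.73.

$2.73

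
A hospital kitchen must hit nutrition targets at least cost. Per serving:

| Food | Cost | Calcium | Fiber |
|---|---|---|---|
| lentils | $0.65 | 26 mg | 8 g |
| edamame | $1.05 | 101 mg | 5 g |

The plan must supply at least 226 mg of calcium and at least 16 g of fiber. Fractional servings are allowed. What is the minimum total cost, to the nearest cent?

lentils only: max(226/26, 16/8) = 8.692 servings → $5.65.
edamame only: max(226/101, 16/5) = 3.2 servings → $3.36.
lentils + edamame with both tight: 0.7168 servings and 2.053 servings → $2.62.
The minimum over all feasible corners is $2.62.

$2.62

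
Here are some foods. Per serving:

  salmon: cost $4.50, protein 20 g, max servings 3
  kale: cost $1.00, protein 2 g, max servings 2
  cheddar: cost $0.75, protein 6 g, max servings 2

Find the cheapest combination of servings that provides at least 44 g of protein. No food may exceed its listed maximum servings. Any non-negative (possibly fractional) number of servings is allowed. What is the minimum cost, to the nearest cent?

$8.70

Cost per g of protein: cheddar $0.1250, salmon $0.2250, kale $0.5000.
Take 2 servings of cheddar: +12.0 g protein for $1.50 (total $1.50, still need 32.0 g).
Take 1.6 servings of salmon: +32.0 g protein for $7.20 (total $8.70, still need 0.0 g).
Filling from the cheapest source first is optimal under one linear minimum: $8.70.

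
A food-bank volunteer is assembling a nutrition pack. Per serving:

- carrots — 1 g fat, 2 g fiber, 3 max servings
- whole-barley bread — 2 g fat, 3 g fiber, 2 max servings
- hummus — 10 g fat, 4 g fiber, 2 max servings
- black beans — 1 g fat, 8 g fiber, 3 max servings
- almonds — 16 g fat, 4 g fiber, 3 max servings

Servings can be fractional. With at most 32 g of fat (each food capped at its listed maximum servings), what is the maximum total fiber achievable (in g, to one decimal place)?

44.5 g

Fiber per g fat: black beans 8, carrots 2, whole-barley bread 1.5, hummus 0.4, almonds 0.25.
Take 3 servings of black beans: uses 3 g fat, +24.0 g fiber (running total 24.0 g).
Take 3 servings of carrots: uses 3 g fat, +6.0 g fiber (running total 30.0 g).
Take 2 servings of whole-barley bread: uses 4 g fat, +6.0 g fiber (running total 36.0 g).
Take 2 servings of hummus: uses 20 g fat, +8.0 g fiber (running total 44.0 g).
Take 0.125 servings of almonds: uses 2 g fat, +0.5 g fiber (running total 44.5 g).
Greedy by best ratio exhausts the fat allowance optimally: 44.5 g.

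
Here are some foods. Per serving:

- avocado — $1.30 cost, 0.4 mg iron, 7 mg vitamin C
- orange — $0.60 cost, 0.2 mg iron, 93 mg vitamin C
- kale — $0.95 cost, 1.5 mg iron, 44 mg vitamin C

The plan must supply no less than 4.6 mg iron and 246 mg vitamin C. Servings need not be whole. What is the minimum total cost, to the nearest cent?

$3.52

This is a tiny linear program; its minimum lies at a vertex of the feasible set. List the vertices and price them.
avocado only: max(4.6/0.4, 246/7) = 35.14 servings → $45.69.
orange only: max(4.6/0.2, 246/93) = 23 servings → $13.80.
kale only: max(4.6/1.5, 246/44) = 5.591 servings → $5.31.
avocado + orange with both tight: 10.58 servings and 1.849 servings → $14.86.
avocado + kale: the both-tight solution has a negative serving — not a feasible corner.
orange + kale with both tight: 1.275 servings and 2.897 servings → $3.52.
Cheapest feasible corner: $3.52.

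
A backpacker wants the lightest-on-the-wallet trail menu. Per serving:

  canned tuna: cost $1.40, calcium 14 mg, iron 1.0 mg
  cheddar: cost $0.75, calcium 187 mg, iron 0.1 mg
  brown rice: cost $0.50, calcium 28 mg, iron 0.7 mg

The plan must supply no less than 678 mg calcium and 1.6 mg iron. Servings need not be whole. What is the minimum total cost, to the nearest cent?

Two binding constraints pin down two serving amounts, so the optimal mix uses at most two foods. The candidates are each food alone (scaled to the tighter of calcium/iron) and each pair with both constraints tight.
canned tuna only: max(678/14, 1.6/1.0) = 48.43 servings → $67.80.
cheddar only: max(678/187, 1.6/0.1) = 16 servings → $12.00.
brown rice only: max(678/28, 1.6/0.7) = 24.21 servings → $12.11.
canned tuna + cheddar with both tight: 1.247 servings and 3.532 servings → $4.39.
canned tuna + brown rice: the both-tight solution has a negative serving — not a feasible corner.
cheddar + brown rice with both tight: 3.355 servings and 1.806 servings → $3.42.
Cheapest feasible corner: $3.42.

$3.42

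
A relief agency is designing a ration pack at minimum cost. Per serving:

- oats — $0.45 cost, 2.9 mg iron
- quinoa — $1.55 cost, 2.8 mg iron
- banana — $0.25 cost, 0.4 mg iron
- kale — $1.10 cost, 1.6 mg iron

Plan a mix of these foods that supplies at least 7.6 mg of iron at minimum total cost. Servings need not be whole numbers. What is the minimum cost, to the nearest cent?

$1.18

Cost per mg of iron: oats $0.1552, quinoa $0.5536, banana $0.6250, kale $0.6875.
With no serving limits, use only oats: 7.6 mg / 2.9 mg = 2.621 servings × $0.45 = $1.18.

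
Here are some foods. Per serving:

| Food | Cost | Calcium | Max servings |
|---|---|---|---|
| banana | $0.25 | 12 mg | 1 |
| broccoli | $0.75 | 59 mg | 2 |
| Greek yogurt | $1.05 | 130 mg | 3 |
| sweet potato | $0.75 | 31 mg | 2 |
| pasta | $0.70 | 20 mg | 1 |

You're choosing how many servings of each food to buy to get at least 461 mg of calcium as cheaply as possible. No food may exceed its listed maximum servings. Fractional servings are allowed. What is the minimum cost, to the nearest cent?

Cost per mg of calcium: Greek yogurt $0.0081, broccoli $0.0127, banana $0.0208, sweet potato $0.0242, pasta $0.0350.
Take 3 servings of Greek yogurt: +390.0 mg calcium for $3.15 (total $3.15, still need 71.0 mg).
Take 1.203 servings of broccoli: +71.0 mg calcium for $0.90 (total $4.05, still need 0.0 mg).
Greedy by cheapest-per-mg is optimal for a single linear constraint, so the minimum cost is $4.05.

$4.05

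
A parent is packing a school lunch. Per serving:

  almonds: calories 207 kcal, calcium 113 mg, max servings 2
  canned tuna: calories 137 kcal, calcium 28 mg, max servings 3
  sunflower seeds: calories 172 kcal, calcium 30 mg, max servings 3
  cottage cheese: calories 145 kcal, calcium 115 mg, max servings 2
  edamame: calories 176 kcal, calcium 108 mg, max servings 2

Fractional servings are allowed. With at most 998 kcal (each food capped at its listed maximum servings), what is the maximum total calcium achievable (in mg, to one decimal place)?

640.3 mg

Calcium per kcal: cottage cheese 0.7931, edamame 0.6136, almonds 0.5459, canned tuna 0.2044, sunflower seeds 0.1744.
Take 2 servings of cottage cheese: uses 290 kcal, +230.0 mg calcium (running total 230.0 mg).
Take 2 servings of edamame: uses 352 kcal, +216.0 mg calcium (running total 446.0 mg).
Take 1.72 servings of almonds: uses 356 kcal, +194.3 mg calcium (running total 640.3 mg).
Filling greedily by calcium-per-kcal is optimal for one linear limit, giving 640.3 mg.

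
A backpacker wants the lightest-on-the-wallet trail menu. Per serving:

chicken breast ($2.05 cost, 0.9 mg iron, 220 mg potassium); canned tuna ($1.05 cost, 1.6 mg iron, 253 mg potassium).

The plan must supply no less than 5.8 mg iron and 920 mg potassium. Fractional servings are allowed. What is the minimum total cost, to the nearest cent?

This is a tiny linear program; its minimum lies at a vertex of the feasible set. List the vertices and price them.
chicken breast only: max(5.8/0.9, 920/220) = 6.444 servings → $13.21.
canned tuna only: max(5.8/1.6, 920/253) = 3.636 servings → $3.82.
chicken breast + canned tuna with both tight: 0.03701 servings and 3.604 servings → $3.86.
Cheapest feasible corner: $3.82.

$3.82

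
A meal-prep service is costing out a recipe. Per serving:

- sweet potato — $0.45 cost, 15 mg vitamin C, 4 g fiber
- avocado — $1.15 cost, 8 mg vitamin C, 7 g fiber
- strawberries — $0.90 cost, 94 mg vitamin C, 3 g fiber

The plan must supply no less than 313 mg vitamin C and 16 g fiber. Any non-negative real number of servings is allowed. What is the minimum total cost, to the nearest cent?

$3.52

Minimising a linear cost over {vitamin C ≥ 313, fiber ≥ 16, servings ≥ 0} — the optimum is at a vertex, using one or two foods.
sweet potato only: max(313/15, 16/4) = 20.87 servings → $9.39.
avocado only: max(313/8, 16/7) = 39.12 servings → $44.99.
strawberries only: max(313/94, 16/3) = 5.333 servings → $4.80.
sweet potato + avocado: the both-tight solution has a negative serving — not a feasible corner.
sweet potato + strawberries with both tight: 1.707 servings and 3.057 servings → $3.52.
avocado + strawberries with both tight: 0.8912 servings and 3.254 servings → $3.95.
So the least-cost plan costs $3.52.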